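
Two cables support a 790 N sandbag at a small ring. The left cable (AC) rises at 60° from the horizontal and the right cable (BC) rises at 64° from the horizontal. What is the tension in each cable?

T_AC = 417.7 N, T_BC = 476.5 N

ΣF_x = 0: −T_AC·cos60° + T_BC·cos64° = 0 → T_BC = 1.14059·T_AC.
ΣF_y = 0: T_AC·sin60° + T_BC·sin64° = 790.
Substitute: T_AC·(0.866025 + 1.14059·0.898794) = 790 → T_AC = 417.729 ≈ 417.7 N.
Then T_BC = 1.14059 × 417.729 = 476.5 N.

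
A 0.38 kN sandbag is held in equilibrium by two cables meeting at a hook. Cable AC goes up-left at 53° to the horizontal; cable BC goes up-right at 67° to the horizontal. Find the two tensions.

ΣF_x = 0: −T_AC·cos53° + T_BC·cos67° = 0 → T_BC = 1.54023·T_AC.
ΣF_y = 0: T_AC·sin53° + T_BC·sin67° = 0.38.
Substitute: T_AC·(0.798636 + 1.54023·0.920505) = 0.38 → T_AC = 0.171447 ≈ 0.1714 kN.
Then T_BC = 1.54023 × 0.171447 = 0.2641 kN.

T_AC = 0.1714 kN, T_BC = 0.2641 kN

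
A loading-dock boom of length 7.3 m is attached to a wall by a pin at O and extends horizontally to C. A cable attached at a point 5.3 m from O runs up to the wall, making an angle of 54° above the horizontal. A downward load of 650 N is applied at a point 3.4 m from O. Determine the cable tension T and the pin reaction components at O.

T = 515.4 N, O_x = 303.0 N, O_y = 233.0 N

ΣM about O: T·sin54°·5.3 − 650·3.4 = 0 → T = 2210/(5.3·0.809017) = 515.417 ≈ 515.4 N.
ΣF_x = 0: O_x − T·cos54° = 0 → O_x = 515.417 × 0.587785 = 303.0 N.
ΣF_y = 0: O_y + T·sin54° − 650 = 0 → O_y = 650 − 515.417 × 0.809017 = 233.0 N.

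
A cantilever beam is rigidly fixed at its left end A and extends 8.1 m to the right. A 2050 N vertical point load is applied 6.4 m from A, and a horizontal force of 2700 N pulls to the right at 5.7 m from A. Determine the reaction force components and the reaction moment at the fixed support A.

A_x = -2700 N, A_y = 2050 N, M_A = 13120 N·m

ΣF_x = 0: A_x + 2700 = 0 → A_x = -2700 N.
ΣF_y = 0: A_y − 2050 = 0 → A_y = 2050 N.
ΣM about A: M_A − 2050·6.4 = 0 → M_A = 13120 N·m.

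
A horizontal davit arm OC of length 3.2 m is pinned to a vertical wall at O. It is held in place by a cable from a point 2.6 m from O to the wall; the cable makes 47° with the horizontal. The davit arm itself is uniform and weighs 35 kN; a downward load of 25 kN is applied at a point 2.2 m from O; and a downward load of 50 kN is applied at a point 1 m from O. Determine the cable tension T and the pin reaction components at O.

ΣM about O: T·sin47°·2.6 − 35·1.6 − 25·2.2 − 50·1 = 0 → T = 161/(2.6·0.731354) = 84.6691 ≈ 84.67 kN.
ΣF_x = 0: O_x − T·cos47° = 0 → O_x = 84.6691 × 0.681998 = 57.74 kN.
ΣF_y = 0: O_y + T·sin47° − 35 − 25 − 50 = 0 → O_y = 110 − 84.6691 × 0.731354 = 48.08 kN.

T = 84.67 kN, O_x = 57.74 kN, O_y = 48.08 kN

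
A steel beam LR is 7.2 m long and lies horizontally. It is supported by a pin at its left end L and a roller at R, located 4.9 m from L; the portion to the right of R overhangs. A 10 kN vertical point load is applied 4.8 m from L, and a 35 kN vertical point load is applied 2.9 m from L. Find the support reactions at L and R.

L_x = 0, L_y = 14.49 kN, R_y = 30.51 kN

Moments about L: R_y·4.9 − 10·4.8 − 35·2.9 = 0 → R_y = 149.5/4.9 = 30.5102 ≈ 30.51 kN.
ΣF_y = 0: L_y + 30.5102 − 10 − 35 = 0 → L_y = 14.49 kN.
ΣF_x = 0: no horizontal applied forces, so L_x = 0.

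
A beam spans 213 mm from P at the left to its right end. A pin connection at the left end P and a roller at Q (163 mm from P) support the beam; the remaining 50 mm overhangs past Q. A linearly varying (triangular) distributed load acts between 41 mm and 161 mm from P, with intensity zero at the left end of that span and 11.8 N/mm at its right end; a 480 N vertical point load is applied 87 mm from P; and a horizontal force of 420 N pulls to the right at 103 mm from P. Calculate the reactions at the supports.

P_x = -420.0 N, P_y = 406.2 N, Q_y = 781.8 N

Resultant of the triangular load: ½ × 11.8 × 120 = 708 N, acting at 121 mm from P (one-third of the span from the peak).
Taking moments about P: Q_y·163 − (½·11.8·120)·121 − 480·87 = 0 → Q_y = 127428/163 = 781.767 ≈ 781.8 N.
ΣF_y = 0: P_y + 781.767 − ½·11.8·120 − 480 = 0 → P_y = 406.2 N.
ΣF_x = 0: P_x + 420 = 0 → P_x = -420.0 N.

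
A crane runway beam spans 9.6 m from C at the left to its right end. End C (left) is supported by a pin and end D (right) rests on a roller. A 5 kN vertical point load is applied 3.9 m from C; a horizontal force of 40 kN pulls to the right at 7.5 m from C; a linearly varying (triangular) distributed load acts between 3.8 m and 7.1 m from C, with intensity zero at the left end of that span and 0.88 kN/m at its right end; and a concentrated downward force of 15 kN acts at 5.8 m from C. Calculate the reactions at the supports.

Resultant of the triangular load: ½ × 0.88 × 3.3 = 1.452 kN, acting at 6 m from C (one-third of the span from the peak).
ΣM about C: D_y·9.6 − 5·3.9 − (½·0.88·3.3)·6 − 15·5.8 = 0 → D_y = 115.212/9.6 = 12.0013 ≈ 12.00 kN.
ΣF_y = 0: C_y + 12.0013 − 5 − ½·0.88·3.3 − 15 = 0 → C_y = 9.451 kN.
ΣF_x = 0: C_x + 40 = 0 → C_x = -40.00 kN.

C_x = -40.00 kN, C_y = 9.451 kN, D_y = 12.00 kN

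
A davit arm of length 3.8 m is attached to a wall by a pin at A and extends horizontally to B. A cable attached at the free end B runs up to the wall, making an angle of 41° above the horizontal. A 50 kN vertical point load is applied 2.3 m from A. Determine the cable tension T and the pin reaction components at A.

T = 46.13 kN, A_x = 34.81 kN, A_y = 19.74 kN

ΣM about A: T·sin41°·3.8 − 50·2.3 = 0 → T = 115/(3.8·0.656059) = 46.1287 ≈ 46.13 kN.
ΣF_x = 0: A_x − T·cos41° = 0 → A_x = 46.1287 × 0.75471 = 34.81 kN.
ΣF_y = 0: A_y + T·sin41° − 50 = 0 → A_y = 50 − 46.1287 × 0.656059 = 19.74 kN.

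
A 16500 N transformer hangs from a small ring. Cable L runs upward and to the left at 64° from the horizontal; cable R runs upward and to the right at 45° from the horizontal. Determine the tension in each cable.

T_L = 12340 N, T_R = 7650 N

ΣF_x = 0: −T_L·cos64° + T_R·cos45° = 0 → T_R = 0.61995·T_L.
ΣF_y = 0: T_L·sin64° + T_R·sin45° = 16500.
Substitute: T_L·(0.898794 + 0.61995·0.707107) = 16500 → T_L = 12339.5 ≈ 12340 N.
Then T_R = 0.61995 × 12339.5 = 7650 N.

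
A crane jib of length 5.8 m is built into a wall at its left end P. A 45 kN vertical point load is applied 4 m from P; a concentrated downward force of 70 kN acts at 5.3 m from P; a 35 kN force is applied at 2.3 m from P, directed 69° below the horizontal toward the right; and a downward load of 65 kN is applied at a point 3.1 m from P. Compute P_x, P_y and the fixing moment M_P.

P_x = -12.54 kN, P_y = 212.7 kN, M_P = 827.7 kN·m

ΣF_x = 0: P_x + 35·cos69° = 0 → P_x = -12.54 kN.
ΣF_y = 0: P_y − 45 − 70 − 35·sin69° − 65 = 0 → P_y = 212.7 kN.
ΣM about P: M_P − 45·4 − 70·5.3 − 35·sin69°·2.3 − 65·3.1 = 0 → M_P = 827.7 kN·m.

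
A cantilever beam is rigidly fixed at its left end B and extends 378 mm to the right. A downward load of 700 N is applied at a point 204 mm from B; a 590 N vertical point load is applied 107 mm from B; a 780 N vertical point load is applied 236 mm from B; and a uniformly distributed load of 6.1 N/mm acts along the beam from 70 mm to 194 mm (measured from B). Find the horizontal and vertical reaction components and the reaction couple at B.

Resultant of the distributed load: 6.1 × 124 = 756.4 N at 132 mm from B.
ΣF_x = 0: B_x = 0.
ΣF_y = 0: B_y − 700 − 590 − 780 − 6.1·124 = 0 → B_y = 2826 N.
ΣM about B: M_B − 700·204 − 590·107 − 780·236 − (6.1·124)·132 = 0 → M_B = 489900 N·mm.

B_x = 0, B_y = 2826 N, M_B = 489900 N·mm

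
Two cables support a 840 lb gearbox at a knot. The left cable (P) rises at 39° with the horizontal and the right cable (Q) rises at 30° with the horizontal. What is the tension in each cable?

ΣF_x = 0: −T_P·cos39° + T_Q·cos30° = 0 → T_Q = 0.897371·T_P.
ΣF_y = 0: T_P·sin39° + T_Q·sin30° = 840.
Substitute: T_P·(0.62932 + 0.897371·0.5) = 840 → T_P = 779.217 ≈ 779.2 lb.
Then T_Q = 0.897371 × 779.217 = 699.2 lb.

T_P = 779.2 lb, T_Q = 699.2 lb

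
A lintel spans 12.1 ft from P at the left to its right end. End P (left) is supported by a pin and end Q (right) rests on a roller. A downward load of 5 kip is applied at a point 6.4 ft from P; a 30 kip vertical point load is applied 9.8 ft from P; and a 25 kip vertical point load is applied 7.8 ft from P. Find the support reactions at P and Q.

ΣM about P: Q_y·12.1 − 5·6.4 − 30·9.8 − 25·7.8 = 0 → Q_y = 521/12.1 = 43.0579 ≈ 43.06 kip.
ΣF_y = 0: P_y + 43.0579 − 5 − 30 − 25 = 0 → P_y = 16.94 kip.
ΣF_x = 0: no horizontal applied forces, so P_x = 0.

P_x = 0, P_y = 16.94 kip, Q_y = 43.06 kip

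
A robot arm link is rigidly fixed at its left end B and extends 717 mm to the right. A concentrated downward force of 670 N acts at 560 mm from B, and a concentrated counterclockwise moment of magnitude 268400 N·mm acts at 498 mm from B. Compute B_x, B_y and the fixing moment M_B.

B_x = 0, B_y = 670.0 N, M_B = 106800 N·mm

ΣF_x = 0: B_x = 0.
ΣF_y = 0: B_y − 670 = 0 → B_y = 670.0 N.
ΣM about B: M_B − 670·560 + 268400 = 0 → M_B = 106800 N·mm.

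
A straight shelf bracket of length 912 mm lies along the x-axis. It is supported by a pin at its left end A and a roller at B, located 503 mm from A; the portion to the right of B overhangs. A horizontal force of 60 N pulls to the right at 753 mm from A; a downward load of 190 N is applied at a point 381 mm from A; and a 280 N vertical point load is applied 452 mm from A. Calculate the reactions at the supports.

Moments about A: B_y·503 − 190·381 − 280·452 = 0 → B_y = 198950/503 = 395.527 ≈ 395.5 N.
ΣF_y = 0: A_y + 395.527 − 190 − 280 = 0 → A_y = 74.47 N.
ΣF_x = 0: A_x + 60 = 0 → A_x = -60.00 N.

A_x = -60.00 N, A_y = 74.47 N, B_y = 395.5 N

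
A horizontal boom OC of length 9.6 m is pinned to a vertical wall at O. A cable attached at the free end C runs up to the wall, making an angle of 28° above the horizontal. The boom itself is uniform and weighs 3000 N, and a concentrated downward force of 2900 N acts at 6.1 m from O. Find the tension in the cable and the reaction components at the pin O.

T = 7120 N, O_x = 6287 N, O_y = 2557 N

ΣM about O: T·sin28°·9.6 − 3000·4.8 − 2900·6.1 = 0 → T = 32090/(9.6·0.469472) = 7120.14 ≈ 7120 N.
ΣF_x = 0: O_x − T·cos28° = 0 → O_x = 7120.14 × 0.882948 = 6287 N.
ΣF_y = 0: O_y + T·sin28° − 3000 − 2900 = 0 → O_y = 5900 − 7120.14 × 0.469472 = 2557 N.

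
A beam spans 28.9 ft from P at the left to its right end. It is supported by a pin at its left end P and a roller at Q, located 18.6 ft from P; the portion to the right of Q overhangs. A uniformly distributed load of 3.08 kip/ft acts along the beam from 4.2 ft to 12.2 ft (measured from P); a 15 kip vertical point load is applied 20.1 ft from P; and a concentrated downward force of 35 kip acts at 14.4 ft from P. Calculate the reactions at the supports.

P_x = 0, P_y = 20.47 kip, Q_y = 54.17 kip

Resultant of the distributed load: 3.08 × 8 = 24.64 kip at 8.2 ft from P.
ΣM about P: Q_y·18.6 − (3.08·8)·8.2 − 15·20.1 − 35·14.4 = 0 → Q_y = 1007.548/18.6 = 54.1692 ≈ 54.17 kip.
ΣF_y = 0: P_y + 54.1692 − 3.08·8 − 15 − 35 = 0 → P_y = 20.47 kip.
ΣF_x = 0: no horizontal applied forces, so P_x = 0.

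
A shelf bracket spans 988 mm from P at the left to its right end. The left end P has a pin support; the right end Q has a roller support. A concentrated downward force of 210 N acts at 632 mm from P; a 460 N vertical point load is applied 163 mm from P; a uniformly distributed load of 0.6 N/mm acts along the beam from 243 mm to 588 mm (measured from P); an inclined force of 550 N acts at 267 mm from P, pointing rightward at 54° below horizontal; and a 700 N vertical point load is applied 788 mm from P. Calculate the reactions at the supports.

P_x = -323.3 N, P_y = 1046 N, Q_y = 975.8 N

Resultant of the distributed load: 0.6 × 345 = 207 N at 415.5 mm from P.
ΣM about P: Q_y·988 − 210·632 − 460·163 − (0.6·345)·415.5 − 550·sin54°·267 − 700·788 = 0 → Q_y = 964113/988 = 975.823 ≈ 975.8 N.
ΣF_y = 0: P_y + 975.823 − 210 − 460 − 0.6·345 − 550·sin54° − 700 = 0 → P_y = 1046 N.
ΣF_x = 0: P_x + 550·cos54° = 0 → P_x = -323.3 N.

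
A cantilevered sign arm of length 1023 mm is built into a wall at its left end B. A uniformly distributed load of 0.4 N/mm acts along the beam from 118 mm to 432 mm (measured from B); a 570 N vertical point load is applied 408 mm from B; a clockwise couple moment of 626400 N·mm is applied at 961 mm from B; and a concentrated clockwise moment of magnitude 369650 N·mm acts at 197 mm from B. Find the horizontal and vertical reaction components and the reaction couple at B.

Resultant of the distributed load: 0.4 × 314 = 125.6 N at 275 mm from B.
ΣF_x = 0: B_x = 0.
ΣF_y = 0: B_y − 0.4·314 − 570 = 0 → B_y = 695.6 N.
ΣM about B: M_B − (0.4·314)·275 − 570·408 − 626400 − 369650 = 0 → M_B = 1263000 N·mm.

B_x = 0, B_y = 695.6 N, M_B = 1263000 N·mm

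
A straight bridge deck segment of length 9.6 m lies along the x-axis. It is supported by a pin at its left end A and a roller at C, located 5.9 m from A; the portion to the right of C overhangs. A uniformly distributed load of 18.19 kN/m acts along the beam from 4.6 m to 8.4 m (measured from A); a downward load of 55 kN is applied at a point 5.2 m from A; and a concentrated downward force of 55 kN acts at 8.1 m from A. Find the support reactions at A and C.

Resultant of the distributed load: 18.19 × 3.8 = 69.122 kN at 6.5 m from A.
Moments about A: C_y·5.9 − (18.19·3.8)·6.5 − 55·5.2 − 55·8.1 = 0 → C_y = 1180.793/5.9 = 200.134 ≈ 200.1 kN.
ΣF_y = 0: A_y + 200.134 − 18.19·3.8 − 55 − 55 = 0 → A_y = -21.01 kN.
ΣF_x = 0: no horizontal applied forces, so A_x = 0.

A_x = 0, A_y = -21.01 kN, C_y = 200.1 kN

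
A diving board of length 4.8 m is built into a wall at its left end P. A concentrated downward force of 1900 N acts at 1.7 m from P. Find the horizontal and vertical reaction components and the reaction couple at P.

ΣF_x = 0: P_x = 0.
ΣF_y = 0: P_y − 1900 = 0 → P_y = 1900 N.
ΣM about P: M_P − 1900·1.7 = 0 → M_P = 3230 N·m.

P_x = 0, P_y = 1900 N, M_P = 3230 N·m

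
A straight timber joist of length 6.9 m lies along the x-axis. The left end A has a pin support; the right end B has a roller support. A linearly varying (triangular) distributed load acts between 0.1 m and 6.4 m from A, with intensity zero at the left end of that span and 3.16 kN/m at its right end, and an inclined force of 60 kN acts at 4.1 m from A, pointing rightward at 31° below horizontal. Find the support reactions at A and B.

A_x = -51.43 kN, A_y = 16.29 kN, B_y = 24.57 kN

Resultant of the triangular load: ½ × 3.16 × 6.3 = 9.954 kN, acting at 4.3 m from A (one-third of the span from the peak).
Moments about A: B_y·6.9 − (½·3.16·6.3)·4.3 − 60·sin31°·4.1 = 0 → B_y = 169.502/6.9 = 24.5655 ≈ 24.57 kN.
ΣF_y = 0: A_y + 24.5655 − ½·3.16·6.3 − 60·sin31° = 0 → A_y = 16.29 kN.
ΣF_x = 0: A_x + 60·cos31° = 0 → A_x = -51.43 kN.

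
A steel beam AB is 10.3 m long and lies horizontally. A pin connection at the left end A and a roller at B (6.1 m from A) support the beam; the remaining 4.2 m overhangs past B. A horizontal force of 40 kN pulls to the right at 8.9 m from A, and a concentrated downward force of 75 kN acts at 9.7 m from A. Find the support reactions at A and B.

Taking moments about A: B_y·6.1 − 75·9.7 = 0 → B_y = 727.5/6.1 = 119.262 ≈ 119.3 kN.
ΣF_y = 0: A_y + 119.262 − 75 = 0 → A_y = -44.26 kN.
ΣF_x = 0: A_x + 40 = 0 → A_x = -40.00 kN.

A_x = -40.00 kN, A_y = -44.26 kN, B_y = 119.3 kN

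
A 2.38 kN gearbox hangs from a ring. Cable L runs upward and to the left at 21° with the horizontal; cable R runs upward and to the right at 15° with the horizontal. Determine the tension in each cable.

ΣF_x = 0: −T_L·cos21° + T_R·cos15° = 0 → T_R = 0.966514·T_L.
ΣF_y = 0: T_L·sin21° + T_R·sin15° = 2.38.
Substitute: T_L·(0.358368 + 0.966514·0.258819) = 2.38 → T_L = 3.91113 ≈ 3.911 kN.
Then T_R = 0.966514 × 3.91113 = 3.780 kN.

T_L = 3.911 kN, T_R = 3.780 kN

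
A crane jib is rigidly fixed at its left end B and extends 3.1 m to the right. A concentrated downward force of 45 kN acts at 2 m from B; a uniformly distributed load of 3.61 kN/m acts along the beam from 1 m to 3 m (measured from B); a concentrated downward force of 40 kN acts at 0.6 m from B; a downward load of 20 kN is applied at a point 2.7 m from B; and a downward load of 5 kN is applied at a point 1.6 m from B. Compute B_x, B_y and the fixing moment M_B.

B_x = 0, B_y = 117.2 kN, M_B = 190.4 kN·m

Resultant of the distributed load: 3.61 × 2 = 7.22 kN at 2 m from B.
ΣF_x = 0: B_x = 0.
ΣF_y = 0: B_y − 45 − 3.61·2 − 40 − 20 − 5 = 0 → B_y = 117.2 kN.
ΣM about B: M_B − 45·2 − (3.61·2)·2 − 40·0.6 − 20·2.7 − 5·1.6 = 0 → M_B = 190.4 kN·m.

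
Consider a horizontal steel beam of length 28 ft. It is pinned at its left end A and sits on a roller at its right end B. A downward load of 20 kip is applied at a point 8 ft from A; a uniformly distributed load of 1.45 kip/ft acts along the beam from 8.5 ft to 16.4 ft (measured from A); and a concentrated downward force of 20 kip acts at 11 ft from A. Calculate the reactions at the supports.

A_x = 0, A_y = 32.79 kip, B_y = 18.66 kip

Resultant of the distributed load: 1.45 × 7.9 = 11.455 kip at 12.45 ft from A.
Moments about A: B_y·28 − 20·8 − (1.45·7.9)·12.45 − 20·11 = 0 → B_y = 522.61475/28 = 18.6648 ≈ 18.66 kip.
ΣF_y = 0: A_y + 18.6648 − 20 − 1.45·7.9 − 20 = 0 → A_y = 32.79 kip.
ΣF_x = 0: no horizontal applied forces, so A_x = 0.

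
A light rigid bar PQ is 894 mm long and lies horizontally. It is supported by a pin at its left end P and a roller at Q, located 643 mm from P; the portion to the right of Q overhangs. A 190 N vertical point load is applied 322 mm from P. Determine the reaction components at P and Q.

P_x = 0, P_y = 94.85 N, Q_y = 95.15 N

Taking moments about P: Q_y·643 − 190·322 = 0 → Q_y = 61180/643 = 95.1477 ≈ 95.15 N.
ΣF_y = 0: P_y + 95.1477 − 190 = 0 → P_y = 94.85 N.
ΣF_x = 0: no horizontal applied forces, so P_x = 0.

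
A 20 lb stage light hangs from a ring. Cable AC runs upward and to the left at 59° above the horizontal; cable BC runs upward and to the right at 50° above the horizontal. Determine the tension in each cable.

ΣF_x = 0: −T_AC·cos59° + T_BC·cos50° = 0 → T_BC = 0.801257·T_AC.
ΣF_y = 0: T_AC·sin59° + T_BC·sin50° = 20.
Substitute: T_AC·(0.857167 + 0.801257·0.766044) = 20 → T_AC = 13.5965 ≈ 13.60 lb.
Then T_BC = 0.801257 × 13.5965 = 10.89 lb.

T_AC = 13.60 lb, T_BC = 10.89 lb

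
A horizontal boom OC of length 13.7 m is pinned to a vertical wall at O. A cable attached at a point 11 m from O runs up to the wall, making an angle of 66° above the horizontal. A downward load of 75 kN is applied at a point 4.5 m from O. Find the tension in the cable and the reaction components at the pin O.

ΣM about O: T·sin66°·11 − 75·4.5 = 0 → T = 337.5/(11·0.913545) = 33.5854 ≈ 33.59 kN.
ΣF_x = 0: O_x − T·cos66° = 0 → O_x = 33.5854 × 0.406737 = 13.66 kN.
ΣF_y = 0: O_y + T·sin66° − 75 = 0 → O_y = 75 − 33.5854 × 0.913545 = 44.32 kN.

T = 33.59 kN, O_x = 13.66 kN, O_y = 44.32 kN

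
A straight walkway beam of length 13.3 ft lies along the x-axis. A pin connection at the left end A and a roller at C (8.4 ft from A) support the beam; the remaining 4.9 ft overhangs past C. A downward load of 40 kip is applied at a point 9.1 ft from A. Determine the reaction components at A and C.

Taking moments about A: C_y·8.4 − 40·9.1 = 0 → C_y = 364/8.4 = 43.3333 ≈ 43.33 kip.
ΣF_y = 0: A_y + 43.3333 − 40 = 0 → A_y = -3.333 kip.
ΣF_x = 0: no horizontal applied forces, so A_x = 0.

A_x = 0, A_y = -3.333 kip, C_y = 43.33 kip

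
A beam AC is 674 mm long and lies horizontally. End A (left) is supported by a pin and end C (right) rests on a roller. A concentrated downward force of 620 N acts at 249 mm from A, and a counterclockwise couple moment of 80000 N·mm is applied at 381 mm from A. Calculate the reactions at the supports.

A_x = 0, A_y = 509.6 N, C_y = 110.4 N

ΣM about A: C_y·674 − 620·249 + 80000 = 0 → C_y = 74380/674 = 110.356 ≈ 110.4 N.
ΣF_y = 0: A_y + 110.356 − 620 = 0 → A_y = 509.6 N.
ΣF_x = 0: no horizontal applied forces, so A_x = 0.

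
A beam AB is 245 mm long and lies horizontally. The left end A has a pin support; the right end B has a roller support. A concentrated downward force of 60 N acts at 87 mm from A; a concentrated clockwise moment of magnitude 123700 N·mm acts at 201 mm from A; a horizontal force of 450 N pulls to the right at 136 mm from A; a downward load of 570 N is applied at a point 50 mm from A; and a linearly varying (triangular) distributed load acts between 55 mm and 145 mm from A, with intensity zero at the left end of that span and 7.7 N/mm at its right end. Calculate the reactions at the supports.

Resultant of the triangular load: ½ × 7.7 × 90 = 346.5 N, acting at 115 mm from A (one-third of the span from the peak).
ΣM about A: B_y·245 − 60·87 − 123700 − 570·50 − (½·7.7·90)·115 = 0 → B_y = 197267.5/245 = 805.173 ≈ 805.2 N.
ΣF_y = 0: A_y + 805.173 − 60 − 570 − ½·7.7·90 = 0 → A_y = 171.3 N.
ΣF_x = 0: A_x + 450 = 0 → A_x = -450.0 N.

A_x = -450.0 N, A_y = 171.3 N, B_y = 805.2 N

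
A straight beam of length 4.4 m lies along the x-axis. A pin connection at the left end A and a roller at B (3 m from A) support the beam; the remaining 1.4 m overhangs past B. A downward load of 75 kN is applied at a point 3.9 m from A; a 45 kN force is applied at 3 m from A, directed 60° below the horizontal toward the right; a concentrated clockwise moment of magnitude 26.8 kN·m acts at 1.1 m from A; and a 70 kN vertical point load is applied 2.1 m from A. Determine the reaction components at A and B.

Taking moments about A: B_y·3 − 75·3.9 − 45·sin60°·3 − 26.8 − 70·2.1 = 0 → B_y = 583.213/3 = 194.404 ≈ 194.4 kN.
ΣF_y = 0: A_y + 194.404 − 75 − 45·sin60° − 70 = 0 → A_y = -10.43 kN.
ΣF_x = 0: A_x + 45·cos60° = 0 → A_x = -22.50 kN.

A_x = -22.50 kN, A_y = -10.43 kN, B_y = 194.4 kN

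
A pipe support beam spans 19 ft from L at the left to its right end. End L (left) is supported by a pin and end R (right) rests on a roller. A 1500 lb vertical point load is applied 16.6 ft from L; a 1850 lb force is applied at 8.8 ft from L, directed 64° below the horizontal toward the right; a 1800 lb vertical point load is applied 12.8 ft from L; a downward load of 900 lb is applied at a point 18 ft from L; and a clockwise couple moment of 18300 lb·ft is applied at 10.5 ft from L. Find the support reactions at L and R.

ΣM about L: R_y·19 − 1500·16.6 − 1850·sin64°·8.8 − 1800·12.8 − 900·18 − 18300 = 0 → R_y = 97072.4/19 = 5109.07 ≈ 5109 lb.
ΣF_y = 0: L_y + 5109.07 − 1500 − 1850·sin64° − 1800 − 900 = 0 → L_y = 753.7 lb.
ΣF_x = 0: L_x + 1850·cos64° = 0 → L_x = -811.0 lb.

L_x = -811.0 lb, L_y = 753.7 lb, R_y = 5109 lb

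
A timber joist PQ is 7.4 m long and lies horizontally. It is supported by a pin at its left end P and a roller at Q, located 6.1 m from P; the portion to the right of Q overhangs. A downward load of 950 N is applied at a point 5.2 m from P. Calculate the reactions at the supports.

P_x = 0, P_y = 140.2 N, Q_y = 809.8 N

Taking moments about P: Q_y·6.1 − 950·5.2 = 0 → Q_y = 4940/6.1 = 809.836 ≈ 809.8 N.
ΣF_y = 0: P_y + 809.836 − 950 = 0 → P_y = 140.2 N.
ΣF_x = 0: no horizontal applied forces, so P_x = 0.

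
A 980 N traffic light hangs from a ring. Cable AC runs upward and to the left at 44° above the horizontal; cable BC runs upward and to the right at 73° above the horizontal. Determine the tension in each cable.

T_AC = 321.6 N, T_BC = 791.2 N

ΣF_x = 0: −T_AC·cos44° + T_BC·cos73° = 0 → T_BC = 2.46036·T_AC.
ΣF_y = 0: T_AC·sin44° + T_BC·sin73° = 980.
Substitute: T_AC·(0.694658 + 2.46036·0.956305) = 980 → T_AC = 321.574 ≈ 321.6 N.
Then T_BC = 2.46036 × 321.574 = 791.2 N.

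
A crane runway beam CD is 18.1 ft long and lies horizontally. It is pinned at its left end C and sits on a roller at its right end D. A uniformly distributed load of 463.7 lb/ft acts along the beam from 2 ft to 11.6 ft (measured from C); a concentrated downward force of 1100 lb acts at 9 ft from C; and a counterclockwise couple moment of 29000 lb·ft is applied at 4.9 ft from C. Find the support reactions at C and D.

C_x = 0, C_y = 4934 lb, D_y = 617.1 lb

Resultant of the distributed load: 463.7 × 9.6 = 4451.52 lb at 6.8 ft from C.
ΣM about C: D_y·18.1 − (463.7·9.6)·6.8 − 1100·9 + 29000 = 0 → D_y = 11170.336/18.1 = 617.146 ≈ 617.1 lb.
ΣF_y = 0: C_y + 617.146 − 463.7·9.6 − 1100 = 0 → C_y = 4934 lb.
ΣF_x = 0: no horizontal applied forces, so C_x = 0.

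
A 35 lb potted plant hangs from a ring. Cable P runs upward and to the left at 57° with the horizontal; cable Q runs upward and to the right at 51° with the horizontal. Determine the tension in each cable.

ΣF_x = 0: −T_P·cos57° + T_Q·cos51° = 0 → T_Q = 0.86544·T_P.
ΣF_y = 0: T_P·sin57° + T_Q·sin51° = 35.
Substitute: T_P·(0.838671 + 0.86544·0.777146) = 35 → T_P = 23.1597 ≈ 23.16 lb.
Then T_Q = 0.86544 × 23.1597 = 20.04 lb.

T_P = 23.16 lb, T_Q = 20.04 lb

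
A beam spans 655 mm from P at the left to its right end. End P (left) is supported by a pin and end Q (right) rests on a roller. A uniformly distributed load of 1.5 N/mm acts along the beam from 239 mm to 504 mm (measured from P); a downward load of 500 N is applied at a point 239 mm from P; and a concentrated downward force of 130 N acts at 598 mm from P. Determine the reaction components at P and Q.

P_x = 0, P_y = 500.9 N, Q_y = 526.6 N

Resultant of the distributed load: 1.5 × 265 = 397.5 N at 371.5 mm from P.
ΣM about P: Q_y·655 − (1.5·265)·371.5 − 500·239 − 130·598 = 0 → Q_y = 344911.25/655 = 526.582 ≈ 526.6 N.
ΣF_y = 0: P_y + 526.582 − 1.5·265 − 500 − 130 = 0 → P_y = 500.9 N.
ΣF_x = 0: no horizontal applied forces, so P_x = 0.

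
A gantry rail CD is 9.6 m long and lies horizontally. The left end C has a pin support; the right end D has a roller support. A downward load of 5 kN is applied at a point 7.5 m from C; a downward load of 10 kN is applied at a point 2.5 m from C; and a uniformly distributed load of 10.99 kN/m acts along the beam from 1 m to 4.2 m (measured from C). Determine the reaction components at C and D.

Resultant of the distributed load: 10.99 × 3.2 = 35.168 kN at 2.6 m from C.
Taking moments about C: D_y·9.6 − 5·7.5 − 10·2.5 − (10.99·3.2)·2.6 = 0 → D_y = 153.9368/9.6 = 16.0351 ≈ 16.04 kN.
ΣF_y = 0: C_y + 16.0351 − 5 − 10 − 10.99·3.2 = 0 → C_y = 34.13 kN.
ΣF_x = 0: no horizontal applied forces, so C_x = 0.

C_x = 0, C_y = 34.13 kN, D_y = 16.04 kN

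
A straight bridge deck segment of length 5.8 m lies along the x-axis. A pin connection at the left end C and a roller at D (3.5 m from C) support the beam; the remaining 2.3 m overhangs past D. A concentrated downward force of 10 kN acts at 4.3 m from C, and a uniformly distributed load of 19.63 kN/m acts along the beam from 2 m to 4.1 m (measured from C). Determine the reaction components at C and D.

Resultant of the distributed load: 19.63 × 2.1 = 41.223 kN at 3.05 m from C.
Moments about C: D_y·3.5 − 10·4.3 − (19.63·2.1)·3.05 = 0 → D_y = 168.73015/3.5 = 48.2086 ≈ 48.21 kN.
ΣF_y = 0: C_y + 48.2086 − 10 − 19.63·2.1 = 0 → C_y = 3.014 kN.
ΣF_x = 0: no horizontal applied forces, so C_x = 0.

C_x = 0, C_y = 3.014 kN, D_y = 48.21 kN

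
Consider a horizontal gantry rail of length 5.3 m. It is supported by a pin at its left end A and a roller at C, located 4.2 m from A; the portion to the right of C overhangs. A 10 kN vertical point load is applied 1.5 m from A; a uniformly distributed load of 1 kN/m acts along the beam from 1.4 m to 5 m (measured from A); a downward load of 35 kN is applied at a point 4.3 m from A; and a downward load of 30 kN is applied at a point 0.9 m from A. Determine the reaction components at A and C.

A_x = 0, A_y = 30.02 kN, C_y = 48.58 kN

Resultant of the distributed load: 1 × 3.6 = 3.6 kN at 3.2 m from A.
Taking moments about A: C_y·4.2 − 10·1.5 − (1·3.6)·3.2 − 35·4.3 − 30·0.9 = 0 → C_y = 204.02/4.2 = 48.5762 ≈ 48.58 kN.
ΣF_y = 0: A_y + 48.5762 − 10 − 1·3.6 − 35 − 30 = 0 → A_y = 30.02 kN.
ΣF_x = 0: no horizontal applied forces, so A_x = 0.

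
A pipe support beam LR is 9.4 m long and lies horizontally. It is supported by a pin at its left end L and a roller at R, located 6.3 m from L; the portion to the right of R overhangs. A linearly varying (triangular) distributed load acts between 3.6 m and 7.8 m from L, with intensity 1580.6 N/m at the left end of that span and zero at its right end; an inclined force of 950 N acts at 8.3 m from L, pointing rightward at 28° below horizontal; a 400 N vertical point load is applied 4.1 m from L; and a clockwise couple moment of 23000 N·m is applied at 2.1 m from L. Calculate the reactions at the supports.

L_x = -838.8 N, L_y = -2968 N, R_y = 7133 N

Resultant of the triangular load: ½ × 1580.6 × 4.2 = 3319.26 N, acting at 5 m from L (one-third of the span from the peak).
Moments about L: R_y·6.3 − (½·1580.6·4.2)·5 − 950·sin28°·8.3 − 400·4.1 − 23000 = 0 → R_y = 44938.1/6.3 = 7133.03 ≈ 7133 N.
ΣF_y = 0: L_y + 7133.03 − ½·1580.6·4.2 − 950·sin28° − 400 = 0 → L_y = -2968 N.
ΣF_x = 0: L_x + 950·cos28° = 0 → L_x = -838.8 N.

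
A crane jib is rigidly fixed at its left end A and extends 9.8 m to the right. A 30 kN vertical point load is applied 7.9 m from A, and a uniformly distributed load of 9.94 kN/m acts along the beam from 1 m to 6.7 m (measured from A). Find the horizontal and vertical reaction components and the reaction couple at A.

A_x = 0, A_y = 86.66 kN, M_A = 455.1 kN·m

Resultant of the distributed load: 9.94 × 5.7 = 56.658 kN at 3.85 m from A.
ΣF_x = 0: A_x = 0.
ΣF_y = 0: A_y − 30 − 9.94·5.7 = 0 → A_y = 86.66 kN.
ΣM about A: M_A − 30·7.9 − (9.94·5.7)·3.85 = 0 → M_A = 455.1 kN·m.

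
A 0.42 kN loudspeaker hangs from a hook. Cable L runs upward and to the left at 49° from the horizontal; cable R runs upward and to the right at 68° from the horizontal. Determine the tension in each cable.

T_L = 0.1766 kN, T_R = 0.3093 kN

ΣF_x = 0: −T_L·cos49° + T_R·cos68° = 0 → T_R = 1.75133·T_L.
ΣF_y = 0: T_L·sin49° + T_R·sin68° = 0.42.
Substitute: T_L·(0.75471 + 1.75133·0.927184) = 0.42 → T_L = 0.176581 ≈ 0.1766 kN.
Then T_R = 1.75133 × 0.176581 = 0.3093 kN.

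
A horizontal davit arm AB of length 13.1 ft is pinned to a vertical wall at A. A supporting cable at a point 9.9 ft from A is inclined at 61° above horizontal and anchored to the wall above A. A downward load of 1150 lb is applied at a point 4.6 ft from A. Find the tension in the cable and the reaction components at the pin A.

T = 610.9 lb, A_x = 296.2 lb, A_y = 615.7 lb

ΣM about A: T·sin61°·9.9 − 1150·4.6 = 0 → T = 5290/(9.9·0.87462) = 610.944 ≈ 610.9 lb.
ΣF_x = 0: A_x − T·cos61° = 0 → A_x = 610.944 × 0.48481 = 296.2 lb.
ΣF_y = 0: A_y + T·sin61° − 1150 = 0 → A_y = 1150 − 610.944 × 0.87462 = 615.7 lb.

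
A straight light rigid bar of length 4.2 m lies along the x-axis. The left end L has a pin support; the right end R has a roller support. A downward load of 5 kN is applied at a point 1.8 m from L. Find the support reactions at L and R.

L_x = 0, L_y = 2.857 kN, R_y = 2.143 kN

ΣM about L: R_y·4.2 − 5·1.8 = 0 → R_y = 9/4.2 = 2.14286 ≈ 2.143 kN.
ΣF_y = 0: L_y + 2.14286 − 5 = 0 → L_y = 2.857 kN.
ΣF_x = 0: no horizontal applied forces, so L_x = 0.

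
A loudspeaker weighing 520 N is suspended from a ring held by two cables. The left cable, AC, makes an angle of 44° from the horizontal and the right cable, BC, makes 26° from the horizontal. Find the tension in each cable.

T_AC = 497.4 N, T_BC = 398.1 N

ΣF_x = 0: −T_AC·cos44° + T_BC·cos26° = 0 → T_BC = 0.800339·T_AC.
ΣF_y = 0: T_AC·sin44° + T_BC·sin26° = 520.
Substitute: T_AC·(0.694658 + 0.800339·0.438371) = 520 → T_AC = 497.368 ≈ 497.4 N.
Then T_BC = 0.800339 × 497.368 = 398.1 N.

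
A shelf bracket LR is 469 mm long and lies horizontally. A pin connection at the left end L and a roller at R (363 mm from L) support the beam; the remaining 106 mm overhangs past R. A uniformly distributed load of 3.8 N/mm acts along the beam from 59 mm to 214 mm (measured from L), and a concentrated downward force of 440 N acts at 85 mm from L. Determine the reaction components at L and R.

L_x = 0, L_y = 704.5 N, R_y = 324.5 N

Resultant of the distributed load: 3.8 × 155 = 589 N at 136.5 mm from L.
ΣM about L: R_y·363 − (3.8·155)·136.5 − 440·85 = 0 → R_y = 117798.5/363 = 324.514 ≈ 324.5 N.
ΣF_y = 0: L_y + 324.514 − 3.8·155 − 440 = 0 → L_y = 704.5 N.
ΣF_x = 0: no horizontal applied forces, so L_x = 0.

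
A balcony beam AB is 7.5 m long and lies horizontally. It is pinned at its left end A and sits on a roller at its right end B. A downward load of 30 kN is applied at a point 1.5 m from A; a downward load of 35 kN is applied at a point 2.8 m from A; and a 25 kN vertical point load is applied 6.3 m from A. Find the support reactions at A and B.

ΣM about A: B_y·7.5 − 30·1.5 − 35·2.8 − 25·6.3 = 0 → B_y = 300.5/7.5 = 40.0667 ≈ 40.07 kN.
ΣF_y = 0: A_y + 40.0667 − 30 − 35 − 25 = 0 → A_y = 49.93 kN.
ΣF_x = 0: no horizontal applied forces, so A_x = 0.

A_x = 0, A_y = 49.93 kN, B_y = 40.07 kN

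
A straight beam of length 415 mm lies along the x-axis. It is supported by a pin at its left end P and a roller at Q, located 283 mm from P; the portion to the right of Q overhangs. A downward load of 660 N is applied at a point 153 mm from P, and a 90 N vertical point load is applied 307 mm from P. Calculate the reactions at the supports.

Moments about P: Q_y·283 − 660·153 − 90·307 = 0 → Q_y = 128610/283 = 454.452 ≈ 454.5 N.
ΣF_y = 0: P_y + 454.452 − 660 − 90 = 0 → P_y = 295.5 N.
ΣF_x = 0: no horizontal applied forces, so P_x = 0.

P_x = 0, P_y = 295.5 N, Q_y = 454.5 N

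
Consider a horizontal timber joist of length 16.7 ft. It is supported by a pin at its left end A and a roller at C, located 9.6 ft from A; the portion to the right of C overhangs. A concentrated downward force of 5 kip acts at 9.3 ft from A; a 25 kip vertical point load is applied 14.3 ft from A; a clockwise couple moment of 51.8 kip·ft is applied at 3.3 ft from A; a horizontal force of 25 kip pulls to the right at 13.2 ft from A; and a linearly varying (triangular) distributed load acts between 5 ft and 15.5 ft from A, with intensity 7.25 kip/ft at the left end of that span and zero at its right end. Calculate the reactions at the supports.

A_x = -25.00 kip, A_y = -13.12 kip, C_y = 81.18 kip

Resultant of the triangular load: ½ × 7.25 × 10.5 = 38.0625 kip, acting at 8.5 ft from A (one-third of the span from the peak).
Taking moments about A: C_y·9.6 − 5·9.3 − 25·14.3 − 51.8 − (½·7.25·10.5)·8.5 = 0 → C_y = 779.33125/9.6 = 81.1803 ≈ 81.18 kip.
ΣF_y = 0: A_y + 81.1803 − 5 − 25 − ½·7.25·10.5 = 0 → A_y = -13.12 kip.
ΣF_x = 0: A_x + 25 = 0 → A_x = -25.00 kip.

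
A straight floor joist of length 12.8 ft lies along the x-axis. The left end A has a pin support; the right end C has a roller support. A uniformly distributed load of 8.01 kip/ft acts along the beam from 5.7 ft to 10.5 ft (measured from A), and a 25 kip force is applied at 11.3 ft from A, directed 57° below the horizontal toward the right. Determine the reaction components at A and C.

A_x = -13.62 kip, A_y = 16.57 kip, C_y = 42.84 kip

Resultant of the distributed load: 8.01 × 4.8 = 38.448 kip at 8.1 ft from A.
Taking moments about A: C_y·12.8 − (8.01·4.8)·8.1 − 25·sin57°·11.3 = 0 → C_y = 548.353/12.8 = 42.8401 ≈ 42.84 kip.
ΣF_y = 0: A_y + 42.8401 − 8.01·4.8 − 25·sin57° = 0 → A_y = 16.57 kip.
ΣF_x = 0: A_x + 25·cos57° = 0 → A_x = -13.62 kip.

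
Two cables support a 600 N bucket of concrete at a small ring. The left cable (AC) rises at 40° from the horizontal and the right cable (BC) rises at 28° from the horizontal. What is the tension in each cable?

ΣF_x = 0: −T_AC·cos40° + T_BC·cos28° = 0 → T_BC = 0.867599·T_AC.
ΣF_y = 0: T_AC·sin40° + T_BC·sin28° = 600.
Substitute: T_AC·(0.642788 + 0.867599·0.469472) = 600 → T_AC = 571.373 ≈ 571.4 N.
Then T_BC = 0.867599 × 571.373 = 495.7 N.

T_AC = 571.4 N, T_BC = 495.7 N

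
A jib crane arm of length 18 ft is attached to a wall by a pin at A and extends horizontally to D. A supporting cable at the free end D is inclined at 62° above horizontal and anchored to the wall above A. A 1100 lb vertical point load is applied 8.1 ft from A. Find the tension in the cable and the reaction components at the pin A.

ΣM about A: T·sin62°·18 − 1100·8.1 = 0 → T = 8910/(18·0.882948) = 560.622 ≈ 560.6 lb.
ΣF_x = 0: A_x − T·cos62° = 0 → A_x = 560.622 × 0.469472 = 263.2 lb.
ΣF_y = 0: A_y + T·sin62° − 1100 = 0 → A_y = 1100 − 560.622 × 0.882948 = 605.0 lb.

T = 560.6 lb, A_x = 263.2 lb, A_y = 605.0 lb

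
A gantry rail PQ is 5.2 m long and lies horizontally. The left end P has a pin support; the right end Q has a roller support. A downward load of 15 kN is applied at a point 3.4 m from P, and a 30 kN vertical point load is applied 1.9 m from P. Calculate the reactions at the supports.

Taking moments about P: Q_y·5.2 − 15·3.4 − 30·1.9 = 0 → Q_y = 108/5.2 = 20.7692 ≈ 20.77 kN.
ΣF_y = 0: P_y + 20.7692 − 15 − 30 = 0 → P_y = 24.23 kN.
ΣF_x = 0: no horizontal applied forces, so P_x = 0.

P_x = 0, P_y = 24.23 kN, Q_y = 20.77 kN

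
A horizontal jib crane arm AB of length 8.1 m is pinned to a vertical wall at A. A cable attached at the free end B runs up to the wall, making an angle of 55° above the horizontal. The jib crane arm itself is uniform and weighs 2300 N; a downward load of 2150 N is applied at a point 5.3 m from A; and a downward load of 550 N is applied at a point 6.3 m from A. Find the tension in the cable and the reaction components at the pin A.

T = 3643 N, A_x = 2090 N, A_y = 2015 N

ΣM about A: T·sin55°·8.1 − 2300·4.05 − 2150·5.3 − 550·6.3 = 0 → T = 24175/(8.1·0.819152) = 3643.48 ≈ 3643 N.
ΣF_x = 0: A_x − T·cos55° = 0 → A_x = 3643.48 × 0.573576 = 2090 N.
ΣF_y = 0: A_y + T·sin55° − 2300 − 2150 − 550 = 0 → A_y = 5000 − 3643.48 × 0.819152 = 2015 N.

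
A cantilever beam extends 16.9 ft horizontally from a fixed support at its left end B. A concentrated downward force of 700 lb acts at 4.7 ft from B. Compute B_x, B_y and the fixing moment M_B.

ΣF_x = 0: B_x = 0.
ΣF_y = 0: B_y − 700 = 0 → B_y = 700.0 lb.
ΣM about B: M_B − 700·4.7 = 0 → M_B = 3290 lb·ft.

B_x = 0, B_y = 700.0 lb, M_B = 3290 lb·ft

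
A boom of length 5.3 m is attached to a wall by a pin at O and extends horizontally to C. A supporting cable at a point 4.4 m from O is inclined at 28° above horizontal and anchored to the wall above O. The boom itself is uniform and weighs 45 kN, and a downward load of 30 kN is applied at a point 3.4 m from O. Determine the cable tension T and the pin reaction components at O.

T = 107.1 kN, O_x = 94.57 kN, O_y = 24.72 kN

ΣM about O: T·sin28°·4.4 − 45·2.65 − 30·3.4 = 0 → T = 221.25/(4.4·0.469472) = 107.108 ≈ 107.1 kN.
ΣF_x = 0: O_x − T·cos28° = 0 → O_x = 107.108 × 0.882948 = 94.57 kN.
ΣF_y = 0: O_y + T·sin28° − 45 − 30 = 0 → O_y = 75 − 107.108 × 0.469472 = 24.72 kN.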